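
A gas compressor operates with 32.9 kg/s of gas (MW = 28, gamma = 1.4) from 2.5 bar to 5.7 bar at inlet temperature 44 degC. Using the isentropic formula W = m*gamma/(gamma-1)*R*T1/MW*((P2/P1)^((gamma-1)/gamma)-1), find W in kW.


Isentropic work: W = m*(gamma/(gamma-1))*(R*T1/MW)*((P2/P1)^((gamma-1)/gamma) - 1)
T1 = 44 + 273.15 = 317.15 K
Pressure ratio = 5.7 / 2.5 = 2.28
Exponent = (1.4 - 1)/1.4 = 0.285714
(P2/P1)^exp - 1 = 2.28^0.285714 - 1 = 0.265514
W = 32.9 * 1.4 / 0.4 * 8.314 * 317.15 / 28 * 0.265514 = 2879

2879 kW


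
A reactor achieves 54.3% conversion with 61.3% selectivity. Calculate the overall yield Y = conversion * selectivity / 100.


Overall yield = conversion (%) * selectivity (%) / 100
Conversion = 54.3%, Selectivity = 61.3%
Y = 54.3 * 61.3 / 100
= 33.2859 %

33.2859 %


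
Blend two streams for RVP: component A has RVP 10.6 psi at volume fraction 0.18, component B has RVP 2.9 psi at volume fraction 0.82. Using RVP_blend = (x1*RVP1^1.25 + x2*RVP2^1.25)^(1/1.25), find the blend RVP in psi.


Chevron index: RVP_blend = (sum xi*RVPi^1.25)^(1/1.25)
RVP^1.25 terms: 0.18 * 10.6^1.25 + 0.82 * 2.9^1.25 = 6.54596
RVP_blend = 6.54596^(1/1.25) = 4.496

4.496 psi


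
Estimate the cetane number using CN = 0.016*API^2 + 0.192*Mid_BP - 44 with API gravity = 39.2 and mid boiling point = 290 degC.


CN = 0.016 * 39.2^2 + 0.192 * 290 - 44
CN = 24.58624 + 55.68 - 44 = 36.26624

36.26624


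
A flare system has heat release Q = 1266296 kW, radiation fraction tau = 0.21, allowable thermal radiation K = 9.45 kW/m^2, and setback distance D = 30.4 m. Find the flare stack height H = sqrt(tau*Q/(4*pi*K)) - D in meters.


tau*Q/(4*pi*K) = 0.21 * 1266296 / (4 * pi * 9.45) = 2239.3
sqrt(2239.3) = 47.3212
H = 47.3212 - 30.4 = 16.92

16.92 m


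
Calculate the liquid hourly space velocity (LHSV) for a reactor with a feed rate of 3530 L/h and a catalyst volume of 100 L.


LHSV = volumetric feed rate / catalyst volume
= 3530 L/h / 100 L
= 35.30 h^-1

35.30 h^-1


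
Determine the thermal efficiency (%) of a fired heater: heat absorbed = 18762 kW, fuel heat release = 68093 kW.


Furnace efficiency = Q_absorbed / Q_fuel * 100
= 18762 / 68093 * 100 = 27.55

27.55 %


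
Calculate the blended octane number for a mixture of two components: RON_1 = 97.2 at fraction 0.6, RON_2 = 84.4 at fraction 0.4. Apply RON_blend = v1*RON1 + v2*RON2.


Linear blending: RON_blend = sum(vi * RONi)
Contribution 1: 0.6 * 97.2 = 58.32
Contribution 2: 0.4 * 84.4 = 33.76
RON_blend = 58.32 + 33.76 = 92.08

92.08


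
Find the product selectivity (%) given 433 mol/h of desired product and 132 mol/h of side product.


Selectivity = desired / (desired + undesired) * 100
Total products = 433 + 132 = 565 mol/h
S = 433 / 565 * 100
= 0.7664 * 100
= 76.64 %

76.64 %


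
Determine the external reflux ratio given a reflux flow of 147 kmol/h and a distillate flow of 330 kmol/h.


Reflux ratio definition: R = L / D (liquid returned / distillate withdrawn)
L = 147 kmol/h, D = 330 kmol/h
R = 147 / 330 = 0.4455

0.4455


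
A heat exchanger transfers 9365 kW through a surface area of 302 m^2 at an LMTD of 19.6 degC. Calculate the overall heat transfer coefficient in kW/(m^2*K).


From Q = U*A*LMTD, U = Q / (A * LMTD)
U = 9365 / (302 * 19.6) = 9365 / 5919.2 = 1.582

1.582 kW/(m^2*K)


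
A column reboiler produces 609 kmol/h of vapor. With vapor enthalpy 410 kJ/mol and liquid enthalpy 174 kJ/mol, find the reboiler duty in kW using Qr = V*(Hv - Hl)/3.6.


Qr = 609 * (410 - 174) / 3.6 = 609 * 236 / 3.6 = 39920

39920 kW


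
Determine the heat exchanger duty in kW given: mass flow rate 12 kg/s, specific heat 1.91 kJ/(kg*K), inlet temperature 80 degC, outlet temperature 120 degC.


Q = m_dot * cp * delta_T
delta_T = 120 - 80 = 40 K
Q = 12 * 1.91 * 40
= 22.92 * 40
= 916.8 kW

916.8 kW


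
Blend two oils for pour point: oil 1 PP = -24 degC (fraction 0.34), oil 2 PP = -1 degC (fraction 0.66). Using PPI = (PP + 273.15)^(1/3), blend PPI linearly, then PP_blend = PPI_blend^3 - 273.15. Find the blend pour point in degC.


PPI_1 = (-24 + 273.15)^(1/3) = 6.292458
PPI_2 = (-1 + 273.15)^(1/3) = 6.480414
PPI_blend = 0.34 * 6.292458 + 0.66 * 6.480414 = 6.416509
PP_blend = 6.416509^3 - 273.15 = 264.1779 - 273.15 = -8.97

-8.97 degC


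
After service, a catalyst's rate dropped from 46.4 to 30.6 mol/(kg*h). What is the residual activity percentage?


Activity (%) = (rate_used / rate_fresh) * 100
rate_used = 30.6, rate_fresh = 46.4
= (30.6 / 46.4) * 100
= 0.6595 * 100 = 65.95

65.95 %


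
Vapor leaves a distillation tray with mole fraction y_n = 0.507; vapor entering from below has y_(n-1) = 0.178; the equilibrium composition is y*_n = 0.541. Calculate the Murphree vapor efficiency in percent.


Murphree vapor efficiency: EMV = (y_n - y_(n-1)) / (y*_n - y_(n-1)) * 100
EMV = (0.507 - 0.178) / (0.541 - 0.178) * 100 = 0.329 / 0.363 * 100 = 90.63

90.63 %


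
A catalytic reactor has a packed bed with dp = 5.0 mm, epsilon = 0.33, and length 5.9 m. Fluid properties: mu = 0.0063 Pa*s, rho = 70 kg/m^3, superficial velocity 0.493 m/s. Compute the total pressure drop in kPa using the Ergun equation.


dp = 5.0 mm = 0.005 m
Viscous term = 150*0.0063*0.493*(1-0.33)^2 / (0.005^2*0.33^3) = 232780
Inertial term = 1.75*70*0.493^2*(1-0.33) / (0.005*0.33^3) = 111018
dP/L = 232780 + 111018 = 343798 Pa/m
dP = 343798 * 5.9 / 1000 = 2028 kPa

2028 kPa


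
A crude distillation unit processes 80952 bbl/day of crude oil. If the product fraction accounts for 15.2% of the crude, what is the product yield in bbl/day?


Crude throughput = 80952 bbl/day
Fraction yield = 15.2%
yield = throughput * fraction / 100
yield = 80952 * 15.2 / 100 = 12304.704

12304.704 bbl/day


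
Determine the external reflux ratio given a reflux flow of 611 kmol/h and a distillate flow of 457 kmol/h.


Reflux ratio definition: R = L / D (liquid returned / distillate withdrawn)
L = 611 kmol/h, D = 457 kmol/h
R = 611 / 457 = 1.337

1.337


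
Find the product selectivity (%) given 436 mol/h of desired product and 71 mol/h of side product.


Selectivity = desired / (desired + undesired) * 100
Total products = 436 + 71 = 507 mol/h
S = 436 / 507 * 100
= 0.8600 * 100
= 86.00 %

86.00 %


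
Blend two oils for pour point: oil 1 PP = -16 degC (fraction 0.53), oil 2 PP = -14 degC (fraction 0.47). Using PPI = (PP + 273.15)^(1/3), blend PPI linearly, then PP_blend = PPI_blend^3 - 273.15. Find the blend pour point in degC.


PPI_1 = (-16 + 273.15)^(1/3) = 6.359098
PPI_2 = (-14 + 273.15)^(1/3) = 6.375541
PPI_blend = 0.53 * 6.359098 + 0.47 * 6.375541 = 6.366826
PP_blend = 6.366826^3 - 273.15 = 258.0887 - 273.15 = -15.06

-15.06 degC


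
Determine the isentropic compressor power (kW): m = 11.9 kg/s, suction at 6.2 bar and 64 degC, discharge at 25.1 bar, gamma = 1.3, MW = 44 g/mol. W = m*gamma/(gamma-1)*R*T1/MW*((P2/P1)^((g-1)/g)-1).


Isentropic work: W = m*(gamma/(gamma-1))*(R*T1/MW)*((P2/P1)^((gamma-1)/gamma) - 1)
T1 = 64 + 273.15 = 337.15 K
Pressure ratio = 25.1 / 6.2 = 4.04839
Exponent = (1.3 - 1)/1.3 = 0.230769
(P2/P1)^exp - 1 = 4.04839^0.230769 - 1 = 0.380835
W = 11.9 * 1.3 / 0.3 * 8.314 * 337.15 / 44 * 0.380835 = 1251

1251 kW


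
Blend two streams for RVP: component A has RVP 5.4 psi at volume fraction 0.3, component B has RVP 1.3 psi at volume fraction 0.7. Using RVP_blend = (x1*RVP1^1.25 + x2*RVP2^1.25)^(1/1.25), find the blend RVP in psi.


Chevron index: RVP_blend = (sum xi*RVPi^1.25)^(1/1.25)
RVP^1.25 terms: 0.3 * 5.4^1.25 + 0.7 * 1.3^1.25 = 3.44121
RVP_blend = 3.44121^(1/1.25) = 2.688

2.688 psi


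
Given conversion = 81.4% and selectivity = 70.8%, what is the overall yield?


Overall yield = conversion (%) * selectivity (%) / 100
Conversion = 81.4%, Selectivity = 70.8%
Y = 81.4 * 70.8 / 100
= 57.6312 %

57.6312 %


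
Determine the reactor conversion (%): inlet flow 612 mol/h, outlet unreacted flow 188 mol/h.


X = (F_in - F_out) / F_in * 100
Moles reacted = 612 - 188 = 424
X = 424 / 612 * 100
= 0.6928 * 100
= 69.28 %

69.28 %


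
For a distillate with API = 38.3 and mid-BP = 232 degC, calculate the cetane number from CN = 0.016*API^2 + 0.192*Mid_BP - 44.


CN = 0.016 * 38.3^2 + 0.192 * 232 - 44
CN = 23.47024 + 44.544 - 44 = 24.01424

24.01424


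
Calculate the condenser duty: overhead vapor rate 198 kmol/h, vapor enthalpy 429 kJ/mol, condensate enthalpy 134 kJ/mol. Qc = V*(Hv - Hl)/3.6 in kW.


Qc = 198 * (429 - 134) / 3.6 = 198 * 295 / 3.6 = 16220

16220 kW


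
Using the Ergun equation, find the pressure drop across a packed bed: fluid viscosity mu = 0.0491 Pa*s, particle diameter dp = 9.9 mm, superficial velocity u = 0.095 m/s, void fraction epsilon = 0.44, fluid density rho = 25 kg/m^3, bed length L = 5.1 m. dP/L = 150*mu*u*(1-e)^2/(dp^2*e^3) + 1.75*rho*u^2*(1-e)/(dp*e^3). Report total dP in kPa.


dp = 9.9 mm = 0.0099 m
Viscous term = 150*0.0491*0.095*(1-0.44)^2 / (0.0099^2*0.44^3) = 26281.1
Inertial term = 1.75*25*0.095^2*(1-0.44) / (0.0099*0.44^3) = 262.192
dP/L = 26281.1 + 262.192 = 26543.3 Pa/m
dP = 26543.3 * 5.1 / 1000 = 135.4 kPa

135.4 kPa


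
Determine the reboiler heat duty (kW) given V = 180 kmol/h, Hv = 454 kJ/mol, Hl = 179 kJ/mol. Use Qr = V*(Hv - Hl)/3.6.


Qr = 180 * (454 - 179) / 3.6 = 180 * 275 / 3.6 = 13750

13750 kW


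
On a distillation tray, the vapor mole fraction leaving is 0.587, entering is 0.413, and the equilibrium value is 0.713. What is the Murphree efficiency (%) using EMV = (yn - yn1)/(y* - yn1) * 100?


Murphree vapor efficiency: EMV = (y_n - y_(n-1)) / (y*_n - y_(n-1)) * 100
EMV = (0.587 - 0.413) / (0.713 - 0.413) * 100 = 0.174 / 0.3 * 100 = 58.00

58.00 %


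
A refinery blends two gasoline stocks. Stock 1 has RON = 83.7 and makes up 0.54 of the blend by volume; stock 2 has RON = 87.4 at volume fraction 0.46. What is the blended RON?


Linear blending: RON_blend = sum(vi * RONi)
Contribution 1: 0.54 * 83.7 = 45.198
Contribution 2: 0.46 * 87.4 = 40.204
RON_blend = 45.198 + 40.204 = 85.402

85.402


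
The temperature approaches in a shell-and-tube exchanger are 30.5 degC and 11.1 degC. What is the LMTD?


LMTD = (dT1 - dT2) / ln(dT1/dT2)
= (30.5 - 11.1) / ln(30.5 / 11.1) = 19.4 / 1.01078 = 19.19

19.19 degC


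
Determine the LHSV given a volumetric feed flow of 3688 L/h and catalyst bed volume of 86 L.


LHSV = volumetric feed rate / catalyst volume
= 3688 L/h / 86 L
= 42.88 h^-1

42.88 h^-1


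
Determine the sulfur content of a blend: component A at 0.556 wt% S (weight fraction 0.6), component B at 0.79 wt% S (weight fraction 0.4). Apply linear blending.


Linear sulfur blending: S_blend = x1*S1 + x2*S2
Contribution 1: 0.6 * 0.556 = 0.3336 wt%
Contribution 2: 0.4 * 0.79 = 0.316 wt%
S_blend = 0.3336 + 0.316 = 0.6496

0.6496 wt%


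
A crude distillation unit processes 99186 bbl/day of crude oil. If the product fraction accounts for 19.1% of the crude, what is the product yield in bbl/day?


Crude throughput = 99186 bbl/day
Fraction yield = 19.1%
yield = throughput * fraction / 100
yield = 99186 * 19.1 / 100 = 18944.526

18944.526 bbl/day


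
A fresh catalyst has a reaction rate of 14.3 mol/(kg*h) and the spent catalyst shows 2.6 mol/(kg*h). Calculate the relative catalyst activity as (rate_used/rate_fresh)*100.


Activity (%) = (rate_used / rate_fresh) * 100
rate_used = 2.6, rate_fresh = 14.3
= (2.6 / 14.3) * 100
= 0.1818 * 100 = 18.18

18.18 %


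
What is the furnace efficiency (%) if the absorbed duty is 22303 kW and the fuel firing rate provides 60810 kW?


Furnace efficiency = Q_absorbed / Q_fuel * 100
= 22303 / 60810 * 100 = 36.68

36.68 %


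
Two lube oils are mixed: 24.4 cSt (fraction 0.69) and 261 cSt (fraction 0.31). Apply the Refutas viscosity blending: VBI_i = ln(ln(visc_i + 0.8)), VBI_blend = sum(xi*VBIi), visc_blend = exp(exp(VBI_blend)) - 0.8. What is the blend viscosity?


Refutas method: VBN_i = 14.534*ln(ln(visc_i + 0.8)) + 10.975, blended linearly by mass fraction; since VBN is linear in VBI_i = ln(ln(visc_i + 0.8)) and the fractions sum to 1, blend VBI directly: visc = exp(exp(VBI_blend)) - 0.8
VBI_1 = ln(ln(24.4 + 0.8)) = 1.1715
VBI_2 = ln(ln(261 + 0.8)) = 1.71696
VBI_blend = 0.69 * 1.1715 + 0.31 * 1.71696 = 1.34059
visc_blend = exp(exp(1.34059)) - 0.8 = 44.86

44.86 cSt


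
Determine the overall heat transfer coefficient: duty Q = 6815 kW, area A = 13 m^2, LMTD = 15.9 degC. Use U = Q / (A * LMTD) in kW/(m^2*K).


From Q = U*A*LMTD, U = Q / (A * LMTD)
U = 6815 / (13 * 15.9) = 6815 / 206.7 = 32.97

32.97 kW/(m^2*K)


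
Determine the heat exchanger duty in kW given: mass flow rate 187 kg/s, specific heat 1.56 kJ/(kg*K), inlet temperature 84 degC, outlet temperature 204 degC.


Q = m_dot * cp * delta_T
delta_T = 204 - 84 = 120 K
Q = 187 * 1.56 * 120
= 291.72 * 120
= 35006.4 kW

35006.4 kW


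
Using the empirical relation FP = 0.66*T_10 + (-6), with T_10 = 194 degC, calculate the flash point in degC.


FP = 0.66 * 194 + (-6) = 122.04

122.04 degC


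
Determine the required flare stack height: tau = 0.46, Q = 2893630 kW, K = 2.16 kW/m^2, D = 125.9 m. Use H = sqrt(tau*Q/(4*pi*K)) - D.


tau*Q/(4*pi*K) = 0.46 * 2893630 / (4 * pi * 2.16) = 49038.5
sqrt(49038.5) = 221.446
H = 221.446 - 125.9 = 95.55

95.55 m


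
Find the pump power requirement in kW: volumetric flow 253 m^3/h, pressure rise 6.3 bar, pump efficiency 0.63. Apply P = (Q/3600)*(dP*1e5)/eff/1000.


Q = 253 / 3600 = 0.0702778 m^3/s
P = 0.0702778 * (6.3 * 1e5) / 0.63 / 1000 = 70.28

70.28 kW


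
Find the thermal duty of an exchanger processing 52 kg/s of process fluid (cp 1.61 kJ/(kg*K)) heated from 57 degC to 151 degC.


Q = m_dot * cp * delta_T
delta_T = 151 - 57 = 94 K
Q = 52 * 1.61 * 94
= 83.72 * 94
= 7869.68 kW

7869.68 kW


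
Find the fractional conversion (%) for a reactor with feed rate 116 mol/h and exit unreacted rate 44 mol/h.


X = (F_in - F_out) / F_in * 100
Moles reacted = 116 - 44 = 72
X = 72 / 116 * 100
= 0.6207 * 100
= 62.07 %

62.07 %


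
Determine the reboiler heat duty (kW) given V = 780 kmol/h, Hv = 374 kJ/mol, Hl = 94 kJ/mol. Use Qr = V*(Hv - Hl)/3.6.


Qr = 780 * (374 - 94) / 3.6 = 780 * 280 / 3.6 = 60670

60670 kW


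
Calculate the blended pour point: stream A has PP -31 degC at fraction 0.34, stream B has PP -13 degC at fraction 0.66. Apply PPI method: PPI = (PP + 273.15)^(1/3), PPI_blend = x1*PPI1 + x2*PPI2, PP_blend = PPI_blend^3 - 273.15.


PPI_1 = (-31 + 273.15)^(1/3) = 6.232967
PPI_2 = (-13 + 273.15)^(1/3) = 6.383731
PPI_blend = 0.34 * 6.232967 + 0.66 * 6.383731 = 6.332471
PP_blend = 6.332471^3 - 273.15 = 253.9333 - 273.15 = -19.22

-19.22 degC


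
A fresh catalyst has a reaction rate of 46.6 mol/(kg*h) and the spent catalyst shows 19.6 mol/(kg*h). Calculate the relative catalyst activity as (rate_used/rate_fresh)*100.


Activity (%) = (rate_used / rate_fresh) * 100
rate_used = 19.6, rate_fresh = 46.6
= (19.6 / 46.6) * 100
= 0.4206 * 100 = 42.06

42.06 %


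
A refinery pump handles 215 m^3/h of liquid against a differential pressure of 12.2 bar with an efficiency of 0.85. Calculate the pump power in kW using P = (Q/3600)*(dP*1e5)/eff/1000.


Q = 215 / 3600 = 0.0597222 m^3/s
P = 0.0597222 * (12.2 * 1e5) / 0.85 / 1000 = 85.72

85.72 kW


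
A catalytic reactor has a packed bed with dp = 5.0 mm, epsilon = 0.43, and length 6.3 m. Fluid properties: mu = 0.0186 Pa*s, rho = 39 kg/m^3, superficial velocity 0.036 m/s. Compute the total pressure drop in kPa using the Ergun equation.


dp = 5.0 mm = 0.005 m
Viscous term = 150*0.0186*0.036*(1-0.43)^2 / (0.005^2*0.43^3) = 16417.7
Inertial term = 1.75*39*0.036^2*(1-0.43) / (0.005*0.43^3) = 126.826
dP/L = 16417.7 + 126.826 = 16544.5 Pa/m
dP = 16544.5 * 6.3 / 1000 = 104.2 kPa

104.2 kPa


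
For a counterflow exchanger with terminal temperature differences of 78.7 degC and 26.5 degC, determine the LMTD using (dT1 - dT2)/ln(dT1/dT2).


LMTD = (dT1 - dT2) / ln(dT1/dT2)
= (78.7 - 26.5) / ln(78.7 / 26.5) = 52.2 / 1.0885 = 47.96

47.96 degC


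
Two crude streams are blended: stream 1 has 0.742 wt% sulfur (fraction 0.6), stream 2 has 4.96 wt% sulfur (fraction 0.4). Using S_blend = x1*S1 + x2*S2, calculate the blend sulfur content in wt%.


Linear sulfur blending: S_blend = x1*S1 + x2*S2
Contribution 1: 0.6 * 0.742 = 0.4452 wt%
Contribution 2: 0.4 * 4.96 = 1.984 wt%
S_blend = 0.4452 + 1.984 = 2.4292

2.4292 wt%


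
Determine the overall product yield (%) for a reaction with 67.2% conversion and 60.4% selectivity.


Overall yield = conversion (%) * selectivity (%) / 100
Conversion = 67.2%, Selectivity = 60.4%
Y = 67.2 * 60.4 / 100
= 40.5888 %

40.5888 %


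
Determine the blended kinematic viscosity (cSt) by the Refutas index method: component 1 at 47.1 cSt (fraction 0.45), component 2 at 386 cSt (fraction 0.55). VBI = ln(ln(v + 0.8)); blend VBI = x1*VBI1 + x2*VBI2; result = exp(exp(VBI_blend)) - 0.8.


Refutas method: VBN_i = 14.534*ln(ln(visc_i + 0.8)) + 10.975, blended linearly by mass fraction; since VBN is linear in VBI_i = ln(ln(visc_i + 0.8)) and the fractions sum to 1, blend VBI directly: visc = exp(exp(VBI_blend)) - 0.8
VBI_1 = ln(ln(47.1 + 0.8)) = 1.35303
VBI_2 = ln(ln(386 + 0.8)) = 1.78472
VBI_blend = 0.45 * 1.35303 + 0.55 * 1.78472 = 1.59046
visc_blend = exp(exp(1.59046)) - 0.8 = 134.3

134.3 cSt


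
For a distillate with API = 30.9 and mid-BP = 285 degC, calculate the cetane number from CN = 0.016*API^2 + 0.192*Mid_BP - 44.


CN = 0.016 * 30.9^2 + 0.192 * 285 - 44
CN = 15.27696 + 54.72 - 44 = 25.99696

25.99696


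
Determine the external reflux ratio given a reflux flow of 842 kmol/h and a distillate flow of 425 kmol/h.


Reflux ratio definition: R = L / D (liquid returned / distillate withdrawn)
L = 842 kmol/h, D = 425 kmol/h
R = 842 / 425 = 1.981

1.981


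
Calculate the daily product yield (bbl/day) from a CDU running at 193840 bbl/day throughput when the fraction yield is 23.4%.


Crude throughput = 193840 bbl/day
Fraction yield = 23.4%
yield = throughput * fraction / 100
yield = 193840 * 23.4 / 100 = 45358.56

45358.56 bbl/day


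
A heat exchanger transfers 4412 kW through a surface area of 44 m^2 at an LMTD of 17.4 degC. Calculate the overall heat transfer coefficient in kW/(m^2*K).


From Q = U*A*LMTD, U = Q / (A * LMTD)
U = 4412 / (44 * 17.4) = 4412 / 765.6 = 5.763

5.763 kW/(m^2*K)


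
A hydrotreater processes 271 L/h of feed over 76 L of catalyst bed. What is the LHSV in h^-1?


LHSV = volumetric feed rate / catalyst volume
= 271 L/h / 76 L
= 3.566 h^-1

3.566 h^-1


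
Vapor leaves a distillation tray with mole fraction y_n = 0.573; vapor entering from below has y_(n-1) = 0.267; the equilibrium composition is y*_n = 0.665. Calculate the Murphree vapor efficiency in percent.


Murphree vapor efficiency: EMV = (y_n - y_(n-1)) / (y*_n - y_(n-1)) * 100
EMV = (0.573 - 0.267) / (0.665 - 0.267) * 100 = 0.306 / 0.398 * 100 = 76.88

76.88 %


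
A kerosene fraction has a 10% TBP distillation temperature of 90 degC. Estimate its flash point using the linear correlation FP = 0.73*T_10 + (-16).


FP = 0.73 * 90 + (-16) = 49.7

49.7 degC


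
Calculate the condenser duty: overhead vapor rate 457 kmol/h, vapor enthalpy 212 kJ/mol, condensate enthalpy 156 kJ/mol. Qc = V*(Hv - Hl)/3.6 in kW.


Qc = 457 * (212 - 156) / 3.6 = 457 * 56 / 3.6 = 7109

7109 kW


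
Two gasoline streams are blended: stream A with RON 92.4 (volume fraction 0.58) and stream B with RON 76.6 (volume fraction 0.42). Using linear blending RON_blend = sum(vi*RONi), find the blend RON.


Linear blending: RON_blend = sum(vi * RONi)
Contribution 1: 0.58 * 92.4 = 53.592
Contribution 2: 0.42 * 76.6 = 32.172
RON_blend = 53.592 + 32.172 = 85.764

85.764


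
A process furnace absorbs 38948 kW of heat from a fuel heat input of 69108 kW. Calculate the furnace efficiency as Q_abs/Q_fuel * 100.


Furnace efficiency = Q_absorbed / Q_fuel * 100
= 38948 / 69108 * 100 = 56.36

56.36 %


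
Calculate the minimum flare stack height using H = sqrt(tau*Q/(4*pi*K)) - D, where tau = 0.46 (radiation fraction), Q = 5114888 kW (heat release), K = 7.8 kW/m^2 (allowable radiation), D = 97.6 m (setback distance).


tau*Q/(4*pi*K) = 0.46 * 5114888 / (4 * pi * 7.8) = 24004.3
sqrt(24004.3) = 154.933
H = 154.933 - 97.6 = 57.33

57.33 m


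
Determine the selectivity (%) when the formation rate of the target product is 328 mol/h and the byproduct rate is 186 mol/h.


Selectivity = desired / (desired + undesired) * 100
Total products = 328 + 186 = 514 mol/h
S = 328 / 514 * 100
= 0.6381 * 100
= 63.81 %

63.81 %


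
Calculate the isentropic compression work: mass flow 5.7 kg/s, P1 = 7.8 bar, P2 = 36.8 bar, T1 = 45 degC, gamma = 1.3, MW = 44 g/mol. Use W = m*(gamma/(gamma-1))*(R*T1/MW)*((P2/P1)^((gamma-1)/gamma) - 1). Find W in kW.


Isentropic work: W = m*(gamma/(gamma-1))*(R*T1/MW)*((P2/P1)^((gamma-1)/gamma) - 1)
T1 = 45 + 273.15 = 318.15 K
Pressure ratio = 36.8 / 7.8 = 4.71795
Exponent = (1.3 - 1)/1.3 = 0.230769
(P2/P1)^exp - 1 = 4.71795^0.230769 - 1 = 0.430479
W = 5.7 * 1.3 / 0.3 * 8.314 * 318.15 / 44 * 0.430479 = 639.2

639.2 kW


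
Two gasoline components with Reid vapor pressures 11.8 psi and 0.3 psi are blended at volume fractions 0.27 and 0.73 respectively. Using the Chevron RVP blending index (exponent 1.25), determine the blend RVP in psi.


Chevron index: RVP_blend = (sum xi*RVPi^1.25)^(1/1.25)
RVP^1.25 terms: 0.27 * 11.8^1.25 + 0.73 * 0.3^1.25 = 6.06703
RVP_blend = 6.06703^(1/1.25) = 4.230

4.230 psi


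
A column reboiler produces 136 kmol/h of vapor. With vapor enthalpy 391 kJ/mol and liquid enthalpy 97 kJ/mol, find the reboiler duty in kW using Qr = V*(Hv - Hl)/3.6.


Qr = 136 * (391 - 97) / 3.6 = 136 * 294 / 3.6 = 11110

11110 kW


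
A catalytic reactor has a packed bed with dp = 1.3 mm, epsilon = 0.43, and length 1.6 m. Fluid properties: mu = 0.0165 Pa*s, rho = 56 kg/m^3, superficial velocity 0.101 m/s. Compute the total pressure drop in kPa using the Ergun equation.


dp = 1.3 mm = 0.0013 m
Viscous term = 150*0.0165*0.101*(1-0.43)^2 / (0.0013^2*0.43^3) = 604441
Inertial term = 1.75*56*0.101^2*(1-0.43) / (0.0013*0.43^3) = 5513.09
dP/L = 604441 + 5513.09 = 609954 Pa/m
dP = 609954 * 1.6 / 1000 = 975.9 kPa

975.9 kPa


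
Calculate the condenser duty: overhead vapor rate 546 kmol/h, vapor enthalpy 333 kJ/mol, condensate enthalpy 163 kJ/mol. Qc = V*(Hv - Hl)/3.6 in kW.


Qc = 546 * (333 - 163) / 3.6 = 546 * 170 / 3.6 = 25780

25780 kW


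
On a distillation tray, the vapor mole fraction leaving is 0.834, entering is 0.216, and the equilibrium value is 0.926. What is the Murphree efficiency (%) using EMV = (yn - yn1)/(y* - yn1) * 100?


Murphree vapor efficiency: EMV = (y_n - y_(n-1)) / (y*_n - y_(n-1)) * 100
EMV = (0.834 - 0.216) / (0.926 - 0.216) * 100 = 0.618 / 0.71 * 100 = 87.04

87.04 %


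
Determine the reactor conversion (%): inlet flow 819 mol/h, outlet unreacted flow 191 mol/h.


X = (F_in - F_out) / F_in * 100
Moles reacted = 819 - 191 = 628
X = 628 / 819 * 100
= 0.7668 * 100
= 76.68 %

76.68 %


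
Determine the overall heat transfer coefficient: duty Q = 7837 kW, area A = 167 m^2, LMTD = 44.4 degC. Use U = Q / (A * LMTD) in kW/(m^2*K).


From Q = U*A*LMTD, U = Q / (A * LMTD)
U = 7837 / (167 * 44.4) = 7837 / 7414.8 = 1.057

1.057 kW/(m^2*K)


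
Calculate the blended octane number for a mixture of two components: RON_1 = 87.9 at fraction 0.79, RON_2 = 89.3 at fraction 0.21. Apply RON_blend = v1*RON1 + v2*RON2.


Linear blending: RON_blend = sum(vi * RONi)
Contribution 1: 0.79 * 87.9 = 69.441
Contribution 2: 0.21 * 89.3 = 18.753
RON_blend = 69.441 + 18.753 = 88.194

88.194


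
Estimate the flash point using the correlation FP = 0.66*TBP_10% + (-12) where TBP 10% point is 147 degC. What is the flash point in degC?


FP = 0.66 * 147 + (-12) = 85.02

85.02 degC


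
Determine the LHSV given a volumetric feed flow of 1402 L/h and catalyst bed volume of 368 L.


LHSV = volumetric feed rate / catalyst volume
= 1402 L/h / 368 L
= 3.810 h^-1

3.810 h^-1


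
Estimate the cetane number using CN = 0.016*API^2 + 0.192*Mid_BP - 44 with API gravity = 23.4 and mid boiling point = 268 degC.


CN = 0.016 * 23.4^2 + 0.192 * 268 - 44
CN = 8.76096 + 51.456 - 44 = 16.21696

16.21696


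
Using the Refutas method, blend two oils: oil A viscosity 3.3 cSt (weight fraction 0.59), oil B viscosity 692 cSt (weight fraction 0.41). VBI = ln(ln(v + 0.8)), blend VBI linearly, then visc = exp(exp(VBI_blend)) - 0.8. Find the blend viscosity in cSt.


Refutas method: VBN_i = 14.534*ln(ln(visc_i + 0.8)) + 10.975, blended linearly by mass fraction; since VBN is linear in VBI_i = ln(ln(visc_i + 0.8)) and the fractions sum to 1, blend VBI directly: visc = exp(exp(VBI_blend)) - 0.8
VBI_1 = ln(ln(3.3 + 0.8)) = 0.344289
VBI_2 = ln(ln(692 + 0.8)) = 1.87805
VBI_blend = 0.59 * 0.344289 + 0.41 * 1.87805 = 0.973131
visc_blend = exp(exp(0.973131)) - 0.8 = 13.30

13.30 cSt


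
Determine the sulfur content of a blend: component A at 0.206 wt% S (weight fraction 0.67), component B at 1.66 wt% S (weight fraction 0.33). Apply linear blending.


Linear sulfur blending: S_blend = x1*S1 + x2*S2
Contribution 1: 0.67 * 0.206 = 0.13802 wt%
Contribution 2: 0.33 * 1.66 = 0.5478 wt%
S_blend = 0.13802 + 0.5478 = 0.68582

0.68582 wt%


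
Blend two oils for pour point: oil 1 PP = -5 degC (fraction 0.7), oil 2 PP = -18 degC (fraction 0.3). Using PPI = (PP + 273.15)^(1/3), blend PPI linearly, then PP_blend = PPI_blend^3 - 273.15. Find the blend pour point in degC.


PPI_1 = (-5 + 273.15)^(1/3) = 6.448508
PPI_2 = (-18 + 273.15)^(1/3) = 6.342569
PPI_blend = 0.7 * 6.448508 + 0.3 * 6.342569 = 6.416726
PP_blend = 6.416726^3 - 273.15 = 264.2047 - 273.15 = -8.95

-8.95 degC


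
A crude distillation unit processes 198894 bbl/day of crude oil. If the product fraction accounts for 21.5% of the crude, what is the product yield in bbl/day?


Crude throughput = 198894 bbl/day
Fraction yield = 21.5%
yield = throughput * fraction / 100
yield = 198894 * 21.5 / 100 = 42762.21

42762.21 bbl/day


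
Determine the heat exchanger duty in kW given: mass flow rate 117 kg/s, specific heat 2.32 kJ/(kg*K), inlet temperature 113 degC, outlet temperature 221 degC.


Q = m_dot * cp * delta_T
delta_T = 221 - 113 = 108 K
Q = 117 * 2.32 * 108
= 271.44 * 108
= 29315.52 kW

29315.52 kW


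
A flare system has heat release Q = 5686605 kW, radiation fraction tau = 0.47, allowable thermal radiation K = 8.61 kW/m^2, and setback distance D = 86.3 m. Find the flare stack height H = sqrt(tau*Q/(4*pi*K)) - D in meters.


tau*Q/(4*pi*K) = 0.47 * 5686605 / (4 * pi * 8.61) = 24702.3
sqrt(24702.3) = 157.17
H = 157.17 - 86.3 = 70.87

70.87 m


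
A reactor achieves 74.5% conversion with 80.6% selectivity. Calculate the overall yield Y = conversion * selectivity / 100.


Overall yield = conversion (%) * selectivity (%) / 100
Conversion = 74.5%, Selectivity = 80.6%
Y = 74.5 * 80.6 / 100
= 60.047 %

60.047 %


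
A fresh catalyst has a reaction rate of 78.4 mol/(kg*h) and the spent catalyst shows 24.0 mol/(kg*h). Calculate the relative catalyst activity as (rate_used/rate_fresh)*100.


Activity (%) = (rate_used / rate_fresh) * 100
rate_used = 24.0, rate_fresh = 78.4
= (24.0 / 78.4) * 100
= 0.3061 * 100 = 30.61

30.61 %


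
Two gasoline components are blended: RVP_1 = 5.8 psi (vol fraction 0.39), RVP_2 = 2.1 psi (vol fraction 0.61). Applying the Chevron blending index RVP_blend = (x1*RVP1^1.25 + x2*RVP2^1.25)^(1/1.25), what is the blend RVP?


Chevron index: RVP_blend = (sum xi*RVPi^1.25)^(1/1.25)
RVP^1.25 terms: 0.39 * 5.8^1.25 + 0.61 * 2.1^1.25 = 5.05241
RVP_blend = 5.05241^(1/1.25) = 3.654

3.654 psi


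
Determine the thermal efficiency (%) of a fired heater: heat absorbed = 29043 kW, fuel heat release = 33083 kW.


Furnace efficiency = Q_absorbed / Q_fuel * 100
= 29043 / 33083 * 100 = 87.79

87.79 %


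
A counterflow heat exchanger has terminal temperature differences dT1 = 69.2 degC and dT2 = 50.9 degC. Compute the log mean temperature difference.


LMTD = (dT1 - dT2) / ln(dT1/dT2)
= (69.2 - 50.9) / ln(69.2 / 50.9) = 18.3 / 0.307138 = 59.58

59.58 degC


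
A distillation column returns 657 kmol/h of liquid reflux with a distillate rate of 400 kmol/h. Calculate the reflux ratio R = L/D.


Reflux ratio definition: R = L / D (liquid returned / distillate withdrawn)
L = 657 kmol/h, D = 400 kmol/h
R = 657 / 400 = 1.643

1.643


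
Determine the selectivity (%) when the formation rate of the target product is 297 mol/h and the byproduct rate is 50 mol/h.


Selectivity = desired / (desired + undesired) * 100
Total products = 297 + 50 = 347 mol/h
S = 297 / 347 * 100
= 0.8559 * 100
= 85.59 %

85.59 %


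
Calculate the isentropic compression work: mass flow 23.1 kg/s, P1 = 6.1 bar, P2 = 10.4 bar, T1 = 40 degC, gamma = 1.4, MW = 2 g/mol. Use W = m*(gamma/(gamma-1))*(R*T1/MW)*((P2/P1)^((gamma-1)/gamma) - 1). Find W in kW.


Isentropic work: W = m*(gamma/(gamma-1))*(R*T1/MW)*((P2/P1)^((gamma-1)/gamma) - 1)
T1 = 40 + 273.15 = 313.15 K
Pressure ratio = 10.4 / 6.1 = 1.70492
Exponent = (1.4 - 1)/1.4 = 0.285714
(P2/P1)^exp - 1 = 1.70492^0.285714 - 1 = 0.164665
W = 23.1 * 1.4 / 0.4 * 8.314 * 313.15 / 2 * 0.164665 = 17330

17330 kW


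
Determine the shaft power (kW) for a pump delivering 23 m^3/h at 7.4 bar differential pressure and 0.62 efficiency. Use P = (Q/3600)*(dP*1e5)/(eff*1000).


Q = 23 / 3600 = 0.00638889 m^3/s
P = 0.00638889 * (7.4 * 1e5) / 0.62 / 1000 = 7.625

7.625 kW


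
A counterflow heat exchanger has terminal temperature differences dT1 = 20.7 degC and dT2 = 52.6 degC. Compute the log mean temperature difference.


LMTD = (dT1 - dT2) / ln(dT1/dT2)
= (20.7 - 52.6) / ln(20.7 / 52.6) = -31.9 / -0.932582 = 34.21

34.21 degC


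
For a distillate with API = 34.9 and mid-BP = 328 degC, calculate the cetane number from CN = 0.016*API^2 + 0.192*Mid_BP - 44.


CN = 0.016 * 34.9^2 + 0.192 * 328 - 44
CN = 19.48816 + 62.976 - 44 = 38.46416

38.46416


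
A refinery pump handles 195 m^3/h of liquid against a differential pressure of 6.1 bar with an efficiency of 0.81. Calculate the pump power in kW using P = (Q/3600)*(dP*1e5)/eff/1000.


Q = 195 / 3600 = 0.0541667 m^3/s
P = 0.0541667 * (6.1 * 1e5) / 0.81 / 1000 = 40.79

40.79 kW


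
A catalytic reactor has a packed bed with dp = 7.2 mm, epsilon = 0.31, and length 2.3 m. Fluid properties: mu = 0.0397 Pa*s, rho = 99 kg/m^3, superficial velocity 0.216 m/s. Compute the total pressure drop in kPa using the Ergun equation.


dp = 7.2 mm = 0.0072 m
Viscous term = 150*0.0397*0.216*(1-0.31)^2 / (0.0072^2*0.31^3) = 396537
Inertial term = 1.75*99*0.216^2*(1-0.31) / (0.0072*0.31^3) = 26002.3
dP/L = 396537 + 26002.3 = 422539 Pa/m
dP = 422539 * 2.3 / 1000 = 971.8 kPa

971.8 kPa


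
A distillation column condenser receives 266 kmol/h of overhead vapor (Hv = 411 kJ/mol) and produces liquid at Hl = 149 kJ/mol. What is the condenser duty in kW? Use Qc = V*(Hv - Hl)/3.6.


Qc = 266 * (411 - 149) / 3.6 = 266 * 262 / 3.6 = 19360

19360 kW


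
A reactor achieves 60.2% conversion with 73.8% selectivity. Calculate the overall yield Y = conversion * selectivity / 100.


Overall yield = conversion (%) * selectivity (%) / 100
Conversion = 60.2%, Selectivity = 73.8%
Y = 60.2 * 73.8 / 100
= 44.4276 %

44.4276 %


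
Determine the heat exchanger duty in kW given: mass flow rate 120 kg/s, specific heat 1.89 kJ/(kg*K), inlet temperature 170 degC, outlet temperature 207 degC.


Q = m_dot * cp * delta_T
delta_T = 207 - 170 = 37 K
Q = 120 * 1.89 * 37
= 226.8 * 37
= 8391.6 kW

8391.6 kW


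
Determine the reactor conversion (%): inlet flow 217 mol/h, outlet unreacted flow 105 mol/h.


X = (F_in - F_out) / F_in * 100
Moles reacted = 217 - 105 = 112
X = 112 / 217 * 100
= 0.5161 * 100
= 51.61 %

51.61 %


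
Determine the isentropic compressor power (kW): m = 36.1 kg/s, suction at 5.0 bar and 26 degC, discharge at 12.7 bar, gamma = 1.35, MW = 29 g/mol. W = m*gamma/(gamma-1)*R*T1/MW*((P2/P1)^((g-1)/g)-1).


Isentropic work: W = m*(gamma/(gamma-1))*(R*T1/MW)*((P2/P1)^((gamma-1)/gamma) - 1)
T1 = 26 + 273.15 = 299.15 K
Pressure ratio = 12.7 / 5.0 = 2.54
Exponent = (1.35 - 1)/1.35 = 0.259259
(P2/P1)^exp - 1 = 2.54^0.259259 - 1 = 0.273376
W = 36.1 * 1.35 / 0.35 * 8.314 * 299.15 / 29 * 0.273376 = 3265

3265 kW


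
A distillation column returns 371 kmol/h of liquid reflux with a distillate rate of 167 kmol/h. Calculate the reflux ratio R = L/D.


Reflux ratio definition: R = L / D (liquid returned / distillate withdrawn)
L = 371 kmol/h, D = 167 kmol/h
R = 371 / 167 = 2.222

2.222


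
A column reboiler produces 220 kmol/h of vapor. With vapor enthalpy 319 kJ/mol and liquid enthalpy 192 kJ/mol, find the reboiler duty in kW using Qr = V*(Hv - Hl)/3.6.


Qr = 220 * (319 - 192) / 3.6 = 220 * 127 / 3.6 = 7761

7761 kW


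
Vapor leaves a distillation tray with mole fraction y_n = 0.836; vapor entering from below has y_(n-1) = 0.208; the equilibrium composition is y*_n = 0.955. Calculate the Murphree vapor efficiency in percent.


Murphree vapor efficiency: EMV = (y_n - y_(n-1)) / (y*_n - y_(n-1)) * 100
EMV = (0.836 - 0.208) / (0.955 - 0.208) * 100 = 0.628 / 0.747 * 100 = 84.07

84.07 %


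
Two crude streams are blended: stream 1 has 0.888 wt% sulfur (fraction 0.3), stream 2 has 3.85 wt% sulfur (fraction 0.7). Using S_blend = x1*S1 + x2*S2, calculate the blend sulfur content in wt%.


Linear sulfur blending: S_blend = x1*S1 + x2*S2
Contribution 1: 0.3 * 0.888 = 0.2664 wt%
Contribution 2: 0.7 * 3.85 = 2.695 wt%
S_blend = 0.2664 + 2.695 = 2.9614

2.9614 wt%


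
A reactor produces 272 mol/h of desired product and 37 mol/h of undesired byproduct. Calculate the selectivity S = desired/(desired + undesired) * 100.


Selectivity = desired / (desired + undesired) * 100
Total products = 272 + 37 = 309 mol/h
S = 272 / 309 * 100
= 0.8803 * 100
= 88.03 %

88.03 %


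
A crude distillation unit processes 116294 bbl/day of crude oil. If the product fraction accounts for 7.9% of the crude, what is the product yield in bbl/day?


Crude throughput = 116294 bbl/day
Fraction yield = 7.9%
yield = throughput * fraction / 100
yield = 116294 * 7.9 / 100 = 9187.226

9187.226 bbl/day


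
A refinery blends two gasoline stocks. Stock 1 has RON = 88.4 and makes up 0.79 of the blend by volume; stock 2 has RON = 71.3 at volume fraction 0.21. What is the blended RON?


Linear blending: RON_blend = sum(vi * RONi)
Contribution 1: 0.79 * 88.4 = 69.836
Contribution 2: 0.21 * 71.3 = 14.973
RON_blend = 69.836 + 14.973 = 84.809

84.809


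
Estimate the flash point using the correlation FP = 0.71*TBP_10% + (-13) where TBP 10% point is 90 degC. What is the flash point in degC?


FP = 0.71 * 90 + (-13) = 50.9

50.9 degC


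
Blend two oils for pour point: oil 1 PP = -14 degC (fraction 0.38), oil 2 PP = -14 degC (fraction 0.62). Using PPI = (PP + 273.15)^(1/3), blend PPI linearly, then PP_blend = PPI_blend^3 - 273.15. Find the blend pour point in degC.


PPI_1 = (-14 + 273.15)^(1/3) = 6.375541
PPI_2 = (-14 + 273.15)^(1/3) = 6.375541
PPI_blend = 0.38 * 6.375541 + 0.62 * 6.375541 = 6.375541
PP_blend = 6.375541^3 - 273.15 = 259.1499 - 273.15 = -14

-14 degC


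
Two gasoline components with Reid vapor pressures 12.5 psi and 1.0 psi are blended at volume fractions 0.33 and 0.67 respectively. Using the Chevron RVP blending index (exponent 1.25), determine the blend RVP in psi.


Chevron index: RVP_blend = (sum xi*RVPi^1.25)^(1/1.25)
RVP^1.25 terms: 0.33 * 12.5^1.25 + 0.67 * 1.0^1.25 = 8.42624
RVP_blend = 8.42624^(1/1.25) = 5.502

5.502 psi


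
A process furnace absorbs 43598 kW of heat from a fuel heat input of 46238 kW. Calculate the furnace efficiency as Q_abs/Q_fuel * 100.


Furnace efficiency = Q_absorbed / Q_fuel * 100
= 43598 / 46238 * 100 = 94.29

94.29 %


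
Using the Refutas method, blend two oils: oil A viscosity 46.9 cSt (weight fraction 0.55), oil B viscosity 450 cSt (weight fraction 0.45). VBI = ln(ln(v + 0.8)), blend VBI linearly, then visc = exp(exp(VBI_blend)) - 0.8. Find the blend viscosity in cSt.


Refutas method: VBN_i = 14.534*ln(ln(visc_i + 0.8)) + 10.975, blended linearly by mass fraction; since VBN is linear in VBI_i = ln(ln(visc_i + 0.8)) and the fractions sum to 1, blend VBI directly: visc = exp(exp(VBI_blend)) - 0.8
VBI_1 = ln(ln(46.9 + 0.8)) = 1.35194
VBI_2 = ln(ln(450 + 0.8)) = 1.81009
VBI_blend = 0.55 * 1.35194 + 0.45 * 1.81009 = 1.55811
visc_blend = exp(exp(1.55811)) - 0.8 = 114.8

114.8 cSt


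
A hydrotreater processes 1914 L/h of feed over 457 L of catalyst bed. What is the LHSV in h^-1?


LHSV = volumetric feed rate / catalyst volume
= 1914 L/h / 457 L
= 4.188 h^-1

4.188 h^-1


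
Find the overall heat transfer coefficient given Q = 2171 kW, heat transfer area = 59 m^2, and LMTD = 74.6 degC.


From Q = U*A*LMTD, U = Q / (A * LMTD)
U = 2171 / (59 * 74.6) = 2171 / 4401.4 = 0.4933

0.4933 kW/(m^2*K)


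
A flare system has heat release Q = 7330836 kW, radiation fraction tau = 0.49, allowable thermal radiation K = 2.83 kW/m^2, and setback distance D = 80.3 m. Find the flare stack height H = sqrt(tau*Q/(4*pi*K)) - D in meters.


tau*Q/(4*pi*K) = 0.49 * 7330836 / (4 * pi * 2.83) = 101007
sqrt(101007) = 317.816
H = 317.816 - 80.3 = 237.5

237.5 m


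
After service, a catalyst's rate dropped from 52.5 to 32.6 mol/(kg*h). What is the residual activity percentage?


Activity (%) = (rate_used / rate_fresh) * 100
rate_used = 32.6, rate_fresh = 52.5
= (32.6 / 52.5) * 100
= 0.6210 * 100 = 62.10

62.10 %


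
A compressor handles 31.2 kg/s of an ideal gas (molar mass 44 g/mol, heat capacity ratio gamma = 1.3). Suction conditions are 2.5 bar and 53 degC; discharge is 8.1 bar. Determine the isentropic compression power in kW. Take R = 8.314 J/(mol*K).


Isentropic work: W = m*(gamma/(gamma-1))*(R*T1/MW)*((P2/P1)^((gamma-1)/gamma) - 1)
T1 = 53 + 273.15 = 326.15 K
Pressure ratio = 8.1 / 2.5 = 3.24
Exponent = (1.3 - 1)/1.3 = 0.230769
(P2/P1)^exp - 1 = 3.24^0.230769 - 1 = 0.31165
W = 31.2 * 1.3 / 0.3 * 8.314 * 326.15 / 44 * 0.31165 = 2597

2597 kW


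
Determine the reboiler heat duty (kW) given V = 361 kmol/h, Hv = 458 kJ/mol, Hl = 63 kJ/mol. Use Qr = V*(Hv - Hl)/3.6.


Qr = 361 * (458 - 63) / 3.6 = 361 * 395 / 3.6 = 39610

39610 kW


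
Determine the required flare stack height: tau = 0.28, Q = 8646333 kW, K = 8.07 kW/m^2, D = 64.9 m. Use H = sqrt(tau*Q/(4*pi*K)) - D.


tau*Q/(4*pi*K) = 0.28 * 8646333 / (4 * pi * 8.07) = 23873
sqrt(23873) = 154.509
H = 154.509 - 64.9 = 89.61

89.61 m


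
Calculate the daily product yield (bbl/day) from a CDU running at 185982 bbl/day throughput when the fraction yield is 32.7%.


Crude throughput = 185982 bbl/day
Fraction yield = 32.7%
yield = throughput * fraction / 100
yield = 185982 * 32.7 / 100 = 60816.114

60816.114 bbl/day


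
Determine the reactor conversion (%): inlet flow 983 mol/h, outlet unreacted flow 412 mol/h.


X = (F_in - F_out) / F_in * 100
Moles reacted = 983 - 412 = 571
X = 571 / 983 * 100
= 0.5809 * 100
= 58.09 %

58.09 %


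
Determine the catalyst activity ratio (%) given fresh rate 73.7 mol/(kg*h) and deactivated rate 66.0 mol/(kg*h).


Activity (%) = (rate_used / rate_fresh) * 100
rate_used = 66.0, rate_fresh = 73.7
= (66.0 / 73.7) * 100
= 0.8955 * 100 = 89.55

89.55 %


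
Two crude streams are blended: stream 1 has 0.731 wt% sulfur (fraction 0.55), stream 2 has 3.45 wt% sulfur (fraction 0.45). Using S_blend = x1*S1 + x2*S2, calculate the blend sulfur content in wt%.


Linear sulfur blending: S_blend = x1*S1 + x2*S2
Contribution 1: 0.55 * 0.731 = 0.40205 wt%
Contribution 2: 0.45 * 3.45 = 1.5525 wt%
S_blend = 0.40205 + 1.5525 = 1.95455

1.95455 wt%


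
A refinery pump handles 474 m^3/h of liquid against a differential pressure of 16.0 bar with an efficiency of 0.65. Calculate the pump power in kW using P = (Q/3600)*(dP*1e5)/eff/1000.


Q = 474 / 3600 = 0.131667 m^3/s
P = 0.131667 * (16.0 * 1e5) / 0.65 / 1000 = 324.1

324.1 kW
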